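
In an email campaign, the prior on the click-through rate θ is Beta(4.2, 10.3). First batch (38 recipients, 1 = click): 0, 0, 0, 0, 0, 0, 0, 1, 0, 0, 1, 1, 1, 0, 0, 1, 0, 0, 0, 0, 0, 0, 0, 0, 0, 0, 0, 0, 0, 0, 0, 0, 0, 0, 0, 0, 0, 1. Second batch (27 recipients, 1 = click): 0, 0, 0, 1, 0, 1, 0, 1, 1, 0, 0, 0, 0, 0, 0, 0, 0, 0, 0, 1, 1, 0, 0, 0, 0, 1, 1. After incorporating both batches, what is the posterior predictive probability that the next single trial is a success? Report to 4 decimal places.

0.2289

The Beta prior is conjugate to a Binomial/Bernoulli likelihood; the update adds successes to α and failures to β.
After batch 1: Beta(4.2+6, 10.3+32) = Beta(10.2, 42.3).
After batch 2: Beta(10.2+8, 42.3+19) = Beta(18.2, 61.3).
For a single future Bernoulli trial, P(success | data) = α/(α+β) = 0.2289.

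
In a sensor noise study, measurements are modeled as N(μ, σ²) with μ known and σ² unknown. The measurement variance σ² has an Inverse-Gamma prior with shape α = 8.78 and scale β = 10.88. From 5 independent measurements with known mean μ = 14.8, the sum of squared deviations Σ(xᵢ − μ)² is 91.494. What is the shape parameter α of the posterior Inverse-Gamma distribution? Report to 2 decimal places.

With known mean μ and an Inverse-Gamma(α, β) prior on σ², the Normal likelihood is conjugate: posterior is Inv-Gamma(α + n/2, β + Σ(xᵢ−μ)²/2).
Posterior: Inv-Gamma(8.78 + 5/2, 10.88 + 91.494/2) = Inv-Gamma(11.28, 56.6270).
Posterior α = 11.28.

11.28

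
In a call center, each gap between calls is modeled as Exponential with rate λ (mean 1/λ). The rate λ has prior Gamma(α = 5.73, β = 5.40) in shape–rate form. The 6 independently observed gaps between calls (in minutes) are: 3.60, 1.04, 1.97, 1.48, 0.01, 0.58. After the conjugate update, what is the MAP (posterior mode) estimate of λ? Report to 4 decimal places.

With a Gamma(shape α, rate β) prior on the exponential rate λ, the posterior after n observations with total T = Σxᵢ is Gamma(α+n, β+T).
Sum of observations T = 8.68 minutes; n = 6.
Posterior: Gamma(5.73+6, 5.40+8.68) = Gamma(11.73, 14.08).
Mode = (α−1)/β = 0.7621.

0.7621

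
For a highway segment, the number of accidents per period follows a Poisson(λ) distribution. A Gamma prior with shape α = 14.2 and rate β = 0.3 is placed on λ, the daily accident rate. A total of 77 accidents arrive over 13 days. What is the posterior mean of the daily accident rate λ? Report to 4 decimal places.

With a Gamma(shape α, rate β) prior, the Poisson likelihood is conjugate: the posterior is Gamma(α + ΣXᵢ, β + n).
Posterior: Gamma(α+S, β+n) = Gamma(14.2+77, 0.3+13) = Gamma(91.2, 13.3).
Posterior mean = α/β = 91.2/13.3 = 6.8571.

6.8571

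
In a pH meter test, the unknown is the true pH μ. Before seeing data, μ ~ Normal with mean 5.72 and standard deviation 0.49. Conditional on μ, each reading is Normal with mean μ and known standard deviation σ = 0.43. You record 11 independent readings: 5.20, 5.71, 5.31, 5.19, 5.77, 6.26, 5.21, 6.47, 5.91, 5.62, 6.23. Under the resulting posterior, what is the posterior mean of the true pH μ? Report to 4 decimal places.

5.7166

For Normal data with known variance σ², a Normal(μ₀, σ₀²) prior on μ is conjugate. Posterior precision = 1/σ₀² + n/σ²; posterior mean is the precision-weighted average of μ₀ and x̄.
Σxᵢ = 5.20 + 5.71 + 5.31 + 5.19 + 5.77 + 6.26 + 5.21 + 6.47 + 5.91 + 5.62 + 6.23 = 62.88, so n·x̄ = 62.88.
σ₀² = 0.49² = 0.2401, σ² = 0.43² = 0.1849; σ² + n·σ₀² = 0.1849 + 11·0.2401 = 2.826.
Posterior mean = (μ₀/σ₀² + n·x̄/σ²)/(1/σ₀² + n/σ²) = (σ²·μ₀ + σ₀²·n·x̄)/(σ² + n·σ₀²) = (0.1849·5.72 + 0.2401·62.88)/2.826 = 16.155116/2.826 = 5.7166.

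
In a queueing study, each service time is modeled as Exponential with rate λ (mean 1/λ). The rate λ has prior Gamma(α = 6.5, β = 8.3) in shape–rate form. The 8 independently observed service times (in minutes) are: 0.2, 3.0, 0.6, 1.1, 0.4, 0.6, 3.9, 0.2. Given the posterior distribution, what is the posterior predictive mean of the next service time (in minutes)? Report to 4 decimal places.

With a Gamma(shape α, rate β) prior on the exponential rate λ, the posterior after n observations with total T = Σxᵢ is Gamma(α+n, β+T).
Sum of observations T = 10.0 minutes; n = 8.
Posterior: Gamma(6.5+8, 8.3+10.0) = Gamma(14.5, 18.3).
The predictive distribution for the next observation is Lomax; its mean is β/(α−1) = 18.3/13.5 = 1.3556.

1.3556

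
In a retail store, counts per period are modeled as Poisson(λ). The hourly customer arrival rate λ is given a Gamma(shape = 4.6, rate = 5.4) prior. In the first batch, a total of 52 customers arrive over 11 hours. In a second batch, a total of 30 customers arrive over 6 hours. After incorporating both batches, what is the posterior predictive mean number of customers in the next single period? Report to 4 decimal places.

3.8661

With a Gamma(shape α, rate β) prior, the Poisson likelihood is conjugate: the posterior is Gamma(α + ΣXᵢ, β + n).
After batch 1: Gamma(α+S, β+n) = Gamma(4.6+52, 5.4+11) = Gamma(56.6, 16.4).
After batch 2: Gamma(α+S, β+n) = Gamma(56.6+30, 16.4+6) = Gamma(86.6, 22.4).
The predictive distribution for one future period is NegBinom with mean α/β = 3.8661.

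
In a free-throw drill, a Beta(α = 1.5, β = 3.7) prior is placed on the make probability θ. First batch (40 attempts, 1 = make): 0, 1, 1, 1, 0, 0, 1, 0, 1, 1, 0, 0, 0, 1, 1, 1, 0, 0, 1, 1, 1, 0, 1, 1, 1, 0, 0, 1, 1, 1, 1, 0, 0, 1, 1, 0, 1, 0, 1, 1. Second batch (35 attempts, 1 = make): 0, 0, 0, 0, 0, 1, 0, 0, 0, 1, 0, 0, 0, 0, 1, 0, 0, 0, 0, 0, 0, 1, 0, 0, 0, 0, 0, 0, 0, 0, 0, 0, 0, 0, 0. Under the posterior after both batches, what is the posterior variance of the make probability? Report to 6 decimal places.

The Beta prior is conjugate to a Binomial/Bernoulli likelihood; the update adds successes to α and failures to β.
After batch 1: Beta(1.5+24, 3.7+16) = Beta(25.5, 19.7).
After batch 2: Beta(25.5+4, 19.7+31) = Beta(29.5, 50.7).
Var = αβ/((α+β)²(α+β+1)) = 29.5·50.7/(80.2²·81.2) = 0.002864.

0.002864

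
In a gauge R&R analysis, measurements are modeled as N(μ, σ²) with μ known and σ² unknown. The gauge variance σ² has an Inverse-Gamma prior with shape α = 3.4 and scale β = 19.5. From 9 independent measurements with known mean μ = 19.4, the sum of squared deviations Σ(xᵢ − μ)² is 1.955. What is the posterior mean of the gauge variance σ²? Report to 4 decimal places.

2.9678

With known mean μ and an Inverse-Gamma(α, β) prior on σ², the Normal likelihood is conjugate: posterior is Inv-Gamma(α + n/2, β + Σ(xᵢ−μ)²/2).
Posterior: Inv-Gamma(3.4 + 9/2, 19.5 + 1.955/2) = Inv-Gamma(7.90, 20.4775).
E[σ²|data] = β/(α−1) = 20.4775/6.90 = 2.9678.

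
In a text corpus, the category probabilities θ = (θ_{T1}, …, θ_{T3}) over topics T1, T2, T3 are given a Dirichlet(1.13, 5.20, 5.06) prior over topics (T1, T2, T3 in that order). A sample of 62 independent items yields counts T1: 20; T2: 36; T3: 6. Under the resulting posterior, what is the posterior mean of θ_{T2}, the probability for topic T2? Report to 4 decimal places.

0.5614

The Dirichlet prior is conjugate to the Multinomial likelihood: each posterior αⱼ = prior αⱼ + observed count nⱼ.
Posterior concentration: (21.13, 41.20, 11.06), total = 73.39.
E[θ_{T2}|data] = α_{T2}/Σα = 41.20/73.39 = 0.5614.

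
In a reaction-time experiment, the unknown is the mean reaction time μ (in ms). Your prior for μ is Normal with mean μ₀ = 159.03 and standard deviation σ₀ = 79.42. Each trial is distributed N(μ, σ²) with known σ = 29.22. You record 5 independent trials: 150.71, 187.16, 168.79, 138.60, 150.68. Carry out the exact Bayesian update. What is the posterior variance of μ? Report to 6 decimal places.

For Normal data with known variance σ², a Normal(μ₀, σ₀²) prior on μ is conjugate. Posterior precision = 1/σ₀² + n/σ²; posterior mean is the precision-weighted average of μ₀ and x̄.
σ₀² = 79.42² = 6307.5364, σ² = 29.22² = 853.8084; σ² + n·σ₀² = 853.8084 + 5·6307.5364 = 32391.4904.
Posterior precision = 1/σ₀² + n/σ² = 1/6307.5364 + 5/853.8084 = (σ² + n·σ₀²)/(σ₀²σ²) = 32391.4904/(6307.5364·853.8084); posterior variance σₙ² = σ₀²σ²/(σ² + n·σ₀²) = 6307.5364·853.8084/32391.4904 = 166.260567.

166.260567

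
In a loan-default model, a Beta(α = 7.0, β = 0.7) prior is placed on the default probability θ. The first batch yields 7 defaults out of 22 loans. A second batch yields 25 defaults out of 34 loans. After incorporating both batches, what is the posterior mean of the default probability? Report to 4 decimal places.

0.6122

The Beta prior is conjugate to a Binomial/Bernoulli likelihood; the update adds successes to α and failures to β.
After batch 1: Beta(7.0+7, 0.7+15) = Beta(14.0, 15.7).
After batch 2: Beta(14.0+25, 15.7+9) = Beta(39.0, 24.7).
Posterior mean = α/(α+β) = 39.0/63.7 = 0.6122.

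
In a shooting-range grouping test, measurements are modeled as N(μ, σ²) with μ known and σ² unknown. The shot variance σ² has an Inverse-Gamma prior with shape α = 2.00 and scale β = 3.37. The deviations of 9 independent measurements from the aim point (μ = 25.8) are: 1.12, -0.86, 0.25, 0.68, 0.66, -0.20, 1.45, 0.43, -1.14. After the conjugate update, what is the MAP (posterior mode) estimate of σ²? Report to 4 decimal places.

0.8881

With known mean μ and an Inverse-Gamma(α, β) prior on σ², the Normal likelihood is conjugate: posterior is Inv-Gamma(α + n/2, β + Σ(xᵢ−μ)²/2).
Σ(xᵢ−μ)² = (1.12)² + (-0.86)² + (0.25)² + (0.68)² + (0.66)² + (-0.20)² + (1.45)² + (0.43)² + (-1.14)² = 6.5815.
Posterior: Inv-Gamma(2.00 + 9/2, 3.37 + 6.5815/2) = Inv-Gamma(6.50, 6.66075).
Mode = β/(α+1) = 6.66075/7.50 = 0.8881.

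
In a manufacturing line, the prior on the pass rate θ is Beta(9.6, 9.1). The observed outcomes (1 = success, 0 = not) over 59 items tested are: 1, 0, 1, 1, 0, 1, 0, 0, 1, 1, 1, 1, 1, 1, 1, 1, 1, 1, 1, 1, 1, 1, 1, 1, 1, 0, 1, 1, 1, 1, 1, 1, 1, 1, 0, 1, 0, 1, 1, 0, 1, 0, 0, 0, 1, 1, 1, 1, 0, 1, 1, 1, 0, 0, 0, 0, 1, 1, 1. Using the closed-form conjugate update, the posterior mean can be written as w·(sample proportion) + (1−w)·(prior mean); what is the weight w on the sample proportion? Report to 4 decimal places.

0.7593

The Beta prior is conjugate to a Binomial/Bernoulli likelihood; the update adds successes to α and failures to β.
Posterior mean = (α₀+k)/(α₀+β₀+n) = [n/(α₀+β₀+n)]·(k/n) + [(α₀+β₀)/(α₀+β₀+n)]·α₀/(α₀+β₀), so only n and the prior enter the weight.
The weight on the data is w = n/(α₀+β₀+n) = 59/(9.6+9.1+59) = 59/77.7 = 0.7593.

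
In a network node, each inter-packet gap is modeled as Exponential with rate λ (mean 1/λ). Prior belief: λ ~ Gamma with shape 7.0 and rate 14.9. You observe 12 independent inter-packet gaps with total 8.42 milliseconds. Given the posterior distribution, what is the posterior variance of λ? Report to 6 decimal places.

0.034938

With a Gamma(shape α, rate β) prior on the exponential rate λ, the posterior after n observations with total T = Σxᵢ is Gamma(α+n, β+T).
Posterior: Gamma(7.0+12, 14.9+8.42) = Gamma(19.0, 23.32).
Var = α/β² = 0.034938.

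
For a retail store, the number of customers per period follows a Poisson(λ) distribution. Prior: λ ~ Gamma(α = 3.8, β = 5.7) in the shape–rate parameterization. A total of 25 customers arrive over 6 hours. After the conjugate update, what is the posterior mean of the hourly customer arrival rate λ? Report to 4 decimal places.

With a Gamma(shape α, rate β) prior, the Poisson likelihood is conjugate: the posterior is Gamma(α + ΣXᵢ, β + n).
Posterior: Gamma(α+S, β+n) = Gamma(3.8+25, 5.7+6) = Gamma(28.8, 11.7).
Posterior mean = α/β = 28.8/11.7 = 2.4615.

2.4615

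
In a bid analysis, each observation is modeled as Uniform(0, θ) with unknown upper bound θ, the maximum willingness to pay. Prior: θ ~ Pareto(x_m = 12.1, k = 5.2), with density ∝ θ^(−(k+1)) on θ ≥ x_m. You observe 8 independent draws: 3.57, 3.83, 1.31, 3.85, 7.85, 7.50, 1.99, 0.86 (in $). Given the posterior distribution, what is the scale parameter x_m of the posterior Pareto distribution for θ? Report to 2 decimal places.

12.10

A Pareto(scale x_m, shape k) prior on the upper bound θ of Uniform(0, θ) is conjugate: posterior is Pareto(max(x_m, max xᵢ), k + n).
Sample maximum = 7.85; prior scale x_m = 12.1 → posterior scale = max = 12.10.
Posterior shape = 5.2 + 8 = 13.2.
Posterior scale x_m = 12.10.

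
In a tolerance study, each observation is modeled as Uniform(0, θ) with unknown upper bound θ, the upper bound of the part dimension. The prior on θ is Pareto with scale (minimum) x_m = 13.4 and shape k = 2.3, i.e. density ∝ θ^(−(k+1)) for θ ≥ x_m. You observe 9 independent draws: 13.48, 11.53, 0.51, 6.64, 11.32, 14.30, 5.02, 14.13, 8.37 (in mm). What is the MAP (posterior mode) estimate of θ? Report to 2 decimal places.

14.30

A Pareto(scale x_m, shape k) prior on the upper bound θ of Uniform(0, θ) is conjugate: posterior is Pareto(max(x_m, max xᵢ), k + n).
Sample maximum = 14.30; prior scale x_m = 13.4 → posterior scale = max = 14.30.
Posterior shape = 2.3 + 9 = 11.3.
The Pareto density is decreasing on [x_m, ∞), so the mode is x_m = 14.30.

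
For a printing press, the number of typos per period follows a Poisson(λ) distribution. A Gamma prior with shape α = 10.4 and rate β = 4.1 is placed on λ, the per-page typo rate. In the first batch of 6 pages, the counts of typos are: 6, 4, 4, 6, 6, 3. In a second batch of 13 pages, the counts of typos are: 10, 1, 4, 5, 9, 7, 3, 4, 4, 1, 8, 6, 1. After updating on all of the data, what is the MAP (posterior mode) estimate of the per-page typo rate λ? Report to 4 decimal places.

4.3896

With a Gamma(shape α, rate β) prior, the Poisson likelihood is conjugate: the posterior is Gamma(α + ΣXᵢ, β + n).
Batch 1: sum of counts S = 29 over n = 6 pages.
After batch 1: Gamma(α+S, β+n) = Gamma(10.4+29, 4.1+6) = Gamma(39.4, 10.1).
Batch 2: sum of counts S = 63 over n = 13 pages.
After batch 2: Gamma(α+S, β+n) = Gamma(39.4+63, 10.1+13) = Gamma(102.4, 23.1).
Mode of Gamma(α,β) for α≥1 is (α−1)/β = 101.4/23.1 = 4.3896.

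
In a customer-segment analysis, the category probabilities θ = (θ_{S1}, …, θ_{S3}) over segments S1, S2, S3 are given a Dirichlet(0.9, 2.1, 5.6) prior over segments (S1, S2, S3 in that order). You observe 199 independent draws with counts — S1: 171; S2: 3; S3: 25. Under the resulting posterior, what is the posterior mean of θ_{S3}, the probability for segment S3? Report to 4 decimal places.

The Dirichlet prior is conjugate to the Multinomial likelihood: each posterior αⱼ = prior αⱼ + observed count nⱼ.
Posterior concentration: (171.9, 5.1, 30.6), total = 207.6.
E[θ_{S3}|data] = α_{S3}/Σα = 30.6/207.6 = 0.1474.

0.1474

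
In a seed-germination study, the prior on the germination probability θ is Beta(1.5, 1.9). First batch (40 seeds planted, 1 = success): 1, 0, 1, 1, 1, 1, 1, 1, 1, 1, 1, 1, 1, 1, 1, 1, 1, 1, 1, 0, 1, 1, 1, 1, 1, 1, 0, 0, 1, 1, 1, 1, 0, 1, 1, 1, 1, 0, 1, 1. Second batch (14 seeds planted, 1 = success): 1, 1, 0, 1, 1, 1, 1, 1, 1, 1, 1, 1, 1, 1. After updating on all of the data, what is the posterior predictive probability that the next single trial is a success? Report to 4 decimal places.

The Beta prior is conjugate to a Binomial/Bernoulli likelihood; the update adds successes to α and failures to β.
After batch 1: Beta(1.5+34, 1.9+6) = Beta(35.5, 7.9).
After batch 2: Beta(35.5+13, 7.9+1) = Beta(48.5, 8.9).
For a single future Bernoulli trial, P(success | data) = α/(α+β) = 0.8449.

0.8449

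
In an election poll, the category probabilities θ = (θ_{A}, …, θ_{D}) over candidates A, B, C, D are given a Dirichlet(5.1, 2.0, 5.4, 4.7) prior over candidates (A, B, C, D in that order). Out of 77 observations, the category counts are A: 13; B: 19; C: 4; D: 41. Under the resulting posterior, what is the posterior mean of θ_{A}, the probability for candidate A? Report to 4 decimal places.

The Dirichlet prior is conjugate to the Multinomial likelihood: each posterior αⱼ = prior αⱼ + observed count nⱼ.
Posterior concentration: (18.1, 21.0, 9.4, 45.7), total = 94.2.
E[θ_{A}|data] = α_{A}/Σα = 18.1/94.2 = 0.1921.

0.1921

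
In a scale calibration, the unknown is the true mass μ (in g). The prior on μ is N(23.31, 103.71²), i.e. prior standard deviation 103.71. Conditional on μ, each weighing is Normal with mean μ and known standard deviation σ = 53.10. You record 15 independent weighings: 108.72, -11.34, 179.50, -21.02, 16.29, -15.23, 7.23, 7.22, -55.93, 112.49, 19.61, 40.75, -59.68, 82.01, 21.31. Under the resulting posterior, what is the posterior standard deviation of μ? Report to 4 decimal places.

13.5921

For Normal data with known variance σ², a Normal(μ₀, σ₀²) prior on μ is conjugate. Posterior precision = 1/σ₀² + n/σ²; posterior mean is the precision-weighted average of μ₀ and x̄.
σ₀² = 103.71² = 10755.7641, σ² = 53.10² = 2819.61; σ² + n·σ₀² = 2819.61 + 15·10755.7641 = 164156.0715.
Posterior precision = 1/σ₀² + n/σ² = 1/10755.7641 + 15/2819.61 = (σ² + n·σ₀²)/(σ₀²σ²) = 164156.0715/(10755.7641·2819.61); posterior variance σₙ² = σ₀²σ²/(σ² + n·σ₀²) = 10755.7641·2819.61/164156.0715 = 184.745284.
Posterior SD = √σₙ² = √(10755.7641·2819.61/164156.0715) = 13.5921.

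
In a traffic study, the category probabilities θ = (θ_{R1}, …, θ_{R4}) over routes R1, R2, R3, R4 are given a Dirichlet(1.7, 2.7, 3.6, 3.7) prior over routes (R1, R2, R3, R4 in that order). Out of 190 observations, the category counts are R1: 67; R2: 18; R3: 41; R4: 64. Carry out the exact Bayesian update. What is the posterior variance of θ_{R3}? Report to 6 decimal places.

0.000850

The Dirichlet prior is conjugate to the Multinomial likelihood: each posterior αⱼ = prior αⱼ + observed count nⱼ.
Posterior concentration: (68.7, 20.7, 44.6, 67.7), total = 201.7.
Var[θ_j] = α_j(Σα−α_j)/((Σα)²(Σα+1)) = 44.6·157.1/(201.7²·202.7) = 0.000850.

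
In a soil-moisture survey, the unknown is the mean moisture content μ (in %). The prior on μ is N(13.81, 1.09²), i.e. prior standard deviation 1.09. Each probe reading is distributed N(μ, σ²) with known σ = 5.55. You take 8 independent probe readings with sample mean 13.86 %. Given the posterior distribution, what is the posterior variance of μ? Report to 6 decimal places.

0.907936

For Normal data with known variance σ², a Normal(μ₀, σ₀²) prior on μ is conjugate. Posterior precision = 1/σ₀² + n/σ²; posterior mean is the precision-weighted average of μ₀ and x̄.
σ₀² = 1.09² = 1.1881, σ² = 5.55² = 30.8025; σ² + n·σ₀² = 30.8025 + 8·1.1881 = 40.3073.
Posterior precision = 1/σ₀² + n/σ² = 1/1.1881 + 8/30.8025 = (σ² + n·σ₀²)/(σ₀²σ²) = 40.3073/(1.1881·30.8025); posterior variance σₙ² = σ₀²σ²/(σ² + n·σ₀²) = 1.1881·30.8025/40.3073 = 0.907936.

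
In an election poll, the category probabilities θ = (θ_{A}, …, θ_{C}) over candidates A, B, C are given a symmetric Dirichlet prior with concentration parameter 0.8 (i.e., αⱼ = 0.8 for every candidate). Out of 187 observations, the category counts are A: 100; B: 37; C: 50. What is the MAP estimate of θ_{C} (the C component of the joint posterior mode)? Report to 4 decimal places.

The Dirichlet prior is conjugate to the Multinomial likelihood: each posterior αⱼ = prior αⱼ + observed count nⱼ.
Posterior concentration: (100.8, 37.8, 50.8), total = 189.4.
Joint mode component: (α_{C}−1)/(Σα−K) = 49.8/186.4 = 0.2672.

0.2672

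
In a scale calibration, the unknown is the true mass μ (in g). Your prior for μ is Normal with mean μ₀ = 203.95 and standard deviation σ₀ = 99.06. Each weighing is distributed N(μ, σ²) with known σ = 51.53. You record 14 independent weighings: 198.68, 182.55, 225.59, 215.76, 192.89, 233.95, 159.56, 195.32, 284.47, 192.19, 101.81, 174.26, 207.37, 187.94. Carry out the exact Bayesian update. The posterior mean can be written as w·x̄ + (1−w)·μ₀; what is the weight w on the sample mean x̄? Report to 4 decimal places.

0.9810

For Normal data with known variance σ², a Normal(μ₀, σ₀²) prior on μ is conjugate. Posterior precision = 1/σ₀² + n/σ²; posterior mean is the precision-weighted average of μ₀ and x̄.
σ₀² = 99.06² = 9812.8836, σ² = 51.53² = 2655.3409. Prior precision 1/σ₀² = 1/9812.8836; data precision n/σ² = 14/2655.3409.
w = (n/σ²)/(1/σ₀² + n/σ²) = n·σ₀²/(σ² + n·σ₀²) = 14·9812.8836/(2655.3409 + 14·9812.8836) = 137380.3704/140035.7113 = 0.9810.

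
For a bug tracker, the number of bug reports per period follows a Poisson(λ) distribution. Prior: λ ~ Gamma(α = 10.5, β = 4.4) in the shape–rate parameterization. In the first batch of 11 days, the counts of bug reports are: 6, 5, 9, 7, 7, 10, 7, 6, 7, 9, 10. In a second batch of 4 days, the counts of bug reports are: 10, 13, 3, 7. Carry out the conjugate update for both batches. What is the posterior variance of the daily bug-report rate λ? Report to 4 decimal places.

0.3361

With a Gamma(shape α, rate β) prior, the Poisson likelihood is conjugate: the posterior is Gamma(α + ΣXᵢ, β + n).
Batch 1: sum of counts S = 83 over n = 11 days.
After batch 1: Gamma(α+S, β+n) = Gamma(10.5+83, 4.4+11) = Gamma(93.5, 15.4).
Batch 2: sum of counts S = 33 over n = 4 days.
After batch 2: Gamma(α+S, β+n) = Gamma(93.5+33, 15.4+4) = Gamma(126.5, 19.4).
Var = α/β² = 126.5/19.4² = 0.3361.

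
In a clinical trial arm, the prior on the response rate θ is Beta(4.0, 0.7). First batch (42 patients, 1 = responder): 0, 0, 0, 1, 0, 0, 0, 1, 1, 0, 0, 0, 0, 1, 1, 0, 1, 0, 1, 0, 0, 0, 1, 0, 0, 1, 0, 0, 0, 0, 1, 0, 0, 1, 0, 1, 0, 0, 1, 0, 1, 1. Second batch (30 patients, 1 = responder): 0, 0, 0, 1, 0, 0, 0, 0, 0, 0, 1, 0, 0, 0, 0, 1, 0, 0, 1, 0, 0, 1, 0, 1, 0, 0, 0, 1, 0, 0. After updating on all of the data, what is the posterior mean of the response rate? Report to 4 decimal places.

0.3390

The Beta prior is conjugate to a Binomial/Bernoulli likelihood; the update adds successes to α and failures to β.
After batch 1: Beta(4.0+15, 0.7+27) = Beta(19.0, 27.7).
After batch 2: Beta(19.0+7, 27.7+23) = Beta(26.0, 50.7).
Posterior mean = α/(α+β) = 26.0/76.7 = 0.3390.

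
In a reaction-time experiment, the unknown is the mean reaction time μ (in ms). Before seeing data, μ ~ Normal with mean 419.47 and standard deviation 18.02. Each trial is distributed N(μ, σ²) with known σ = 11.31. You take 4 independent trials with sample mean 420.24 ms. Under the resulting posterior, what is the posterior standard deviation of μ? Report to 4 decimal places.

5.3956

For Normal data with known variance σ², a Normal(μ₀, σ₀²) prior on μ is conjugate. Posterior precision = 1/σ₀² + n/σ²; posterior mean is the precision-weighted average of μ₀ and x̄.
σ₀² = 18.02² = 324.7204, σ² = 11.31² = 127.9161; σ² + n·σ₀² = 127.9161 + 4·324.7204 = 1426.7977.
Posterior precision = 1/σ₀² + n/σ² = 1/324.7204 + 4/127.9161 = (σ² + n·σ₀²)/(σ₀²σ²) = 1426.7977/(324.7204·127.9161); posterior variance σₙ² = σ₀²σ²/(σ² + n·σ₀²) = 324.7204·127.9161/1426.7977 = 29.112023.
Posterior SD = √σₙ² = √(324.7204·127.9161/1426.7977) = 5.3956.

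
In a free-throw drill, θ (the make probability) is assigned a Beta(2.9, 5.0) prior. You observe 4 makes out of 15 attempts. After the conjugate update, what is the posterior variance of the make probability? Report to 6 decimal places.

The Beta prior is conjugate to a Binomial/Bernoulli likelihood; the update adds successes to α and failures to β.
Posterior: Beta(α+k, β+n−k) = Beta(2.9+4, 5.0+11) = Beta(6.9, 16.0).
Var = αβ/((α+β)²(α+β+1)) = 6.9·16.0/(22.9²·23.9) = 0.008808.

0.008808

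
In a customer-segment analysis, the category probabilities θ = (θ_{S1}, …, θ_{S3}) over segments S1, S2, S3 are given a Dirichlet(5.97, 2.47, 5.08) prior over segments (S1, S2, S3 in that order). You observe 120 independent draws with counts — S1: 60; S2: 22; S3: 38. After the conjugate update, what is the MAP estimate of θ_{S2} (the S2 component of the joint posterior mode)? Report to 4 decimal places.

0.1798

The Dirichlet prior is conjugate to the Multinomial likelihood: each posterior αⱼ = prior αⱼ + observed count nⱼ.
Posterior concentration: (65.97, 24.47, 43.08), total = 133.52.
Joint mode component: (α_{S2}−1)/(Σα−K) = 23.47/130.52 = 0.1798.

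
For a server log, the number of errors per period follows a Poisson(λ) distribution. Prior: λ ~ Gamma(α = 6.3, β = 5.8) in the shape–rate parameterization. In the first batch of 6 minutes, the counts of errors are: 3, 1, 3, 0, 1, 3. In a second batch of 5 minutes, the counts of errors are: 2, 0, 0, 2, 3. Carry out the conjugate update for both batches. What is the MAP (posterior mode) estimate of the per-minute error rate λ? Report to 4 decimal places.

With a Gamma(shape α, rate β) prior, the Poisson likelihood is conjugate: the posterior is Gamma(α + ΣXᵢ, β + n).
Batch 1: sum of counts S = 11 over n = 6 minutes.
After batch 1: Gamma(α+S, β+n) = Gamma(6.3+11, 5.8+6) = Gamma(17.3, 11.8).
Batch 2: sum of counts S = 7 over n = 5 minutes.
After batch 2: Gamma(α+S, β+n) = Gamma(17.3+7, 11.8+5) = Gamma(24.3, 16.8).
Mode of Gamma(α,β) for α≥1 is (α−1)/β = 23.3/16.8 = 1.3869.

1.3869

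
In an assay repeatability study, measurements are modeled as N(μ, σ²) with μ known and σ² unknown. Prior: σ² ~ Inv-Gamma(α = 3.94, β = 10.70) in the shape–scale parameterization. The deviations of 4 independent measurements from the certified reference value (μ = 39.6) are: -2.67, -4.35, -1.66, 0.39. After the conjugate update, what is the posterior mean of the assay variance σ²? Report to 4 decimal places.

With known mean μ and an Inverse-Gamma(α, β) prior on σ², the Normal likelihood is conjugate: posterior is Inv-Gamma(α + n/2, β + Σ(xᵢ−μ)²/2).
Σ(xᵢ−μ)² = (-2.67)² + (-4.35)² + (-1.66)² + (0.39)² = 28.9591.
Posterior: Inv-Gamma(3.94 + 4/2, 10.70 + 28.9591/2) = Inv-Gamma(5.94, 25.17955).
E[σ²|data] = β/(α−1) = 25.17955/4.94 = 5.0971.

5.0971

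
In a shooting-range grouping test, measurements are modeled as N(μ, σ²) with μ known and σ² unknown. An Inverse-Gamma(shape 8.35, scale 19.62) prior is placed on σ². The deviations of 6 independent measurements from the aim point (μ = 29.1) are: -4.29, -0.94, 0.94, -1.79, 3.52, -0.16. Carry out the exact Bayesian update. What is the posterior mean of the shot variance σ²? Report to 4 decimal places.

3.6247

With known mean μ and an Inverse-Gamma(α, β) prior on σ², the Normal likelihood is conjugate: posterior is Inv-Gamma(α + n/2, β + Σ(xᵢ−μ)²/2).
Σ(xᵢ−μ)² = (-4.29)² + (-0.94)² + (0.94)² + (-1.79)² + (3.52)² + (-0.16)² = 35.7914.
Posterior: Inv-Gamma(8.35 + 6/2, 19.62 + 35.7914/2) = Inv-Gamma(11.35, 37.51570).
E[σ²|data] = β/(α−1) = 37.51570/10.35 = 3.6247.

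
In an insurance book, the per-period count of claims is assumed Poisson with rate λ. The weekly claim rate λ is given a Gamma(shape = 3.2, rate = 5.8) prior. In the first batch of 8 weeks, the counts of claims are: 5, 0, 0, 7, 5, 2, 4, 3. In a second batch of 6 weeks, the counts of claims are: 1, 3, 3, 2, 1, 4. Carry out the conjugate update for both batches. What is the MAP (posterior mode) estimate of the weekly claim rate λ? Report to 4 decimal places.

With a Gamma(shape α, rate β) prior, the Poisson likelihood is conjugate: the posterior is Gamma(α + ΣXᵢ, β + n).
Batch 1: sum of counts S = 26 over n = 8 weeks.
After batch 1: Gamma(α+S, β+n) = Gamma(3.2+26, 5.8+8) = Gamma(29.2, 13.8).
Batch 2: sum of counts S = 14 over n = 6 weeks.
After batch 2: Gamma(α+S, β+n) = Gamma(29.2+14, 13.8+6) = Gamma(43.2, 19.8).
Mode of Gamma(α,β) for α≥1 is (α−1)/β = 42.2/19.8 = 2.1313.

2.1313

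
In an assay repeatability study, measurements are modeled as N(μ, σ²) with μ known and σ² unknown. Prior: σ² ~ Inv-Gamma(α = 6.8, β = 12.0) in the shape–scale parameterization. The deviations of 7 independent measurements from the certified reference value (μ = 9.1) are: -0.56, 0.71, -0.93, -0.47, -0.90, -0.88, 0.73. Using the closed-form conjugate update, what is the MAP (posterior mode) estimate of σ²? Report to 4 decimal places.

With known mean μ and an Inverse-Gamma(α, β) prior on σ², the Normal likelihood is conjugate: posterior is Inv-Gamma(α + n/2, β + Σ(xᵢ−μ)²/2).
Σ(xᵢ−μ)² = (-0.56)² + (0.71)² + (-0.93)² + (-0.47)² + (-0.90)² + (-0.88)² + (0.73)² = 4.0208.
Posterior: Inv-Gamma(6.8 + 7/2, 12.0 + 4.0208/2) = Inv-Gamma(10.30, 14.01040).
Mode = β/(α+1) = 14.01040/11.30 = 1.2399.

1.2399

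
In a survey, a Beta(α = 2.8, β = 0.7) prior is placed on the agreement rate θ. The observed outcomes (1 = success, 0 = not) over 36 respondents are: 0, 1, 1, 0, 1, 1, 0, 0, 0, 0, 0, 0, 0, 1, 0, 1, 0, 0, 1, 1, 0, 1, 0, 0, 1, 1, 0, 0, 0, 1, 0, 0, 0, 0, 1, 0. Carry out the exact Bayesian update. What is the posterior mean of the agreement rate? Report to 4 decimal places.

The Beta prior is conjugate to a Binomial/Bernoulli likelihood; the update adds successes to α and failures to β.
Posterior: Beta(α+k, β+n−k) = Beta(2.8+13, 0.7+23) = Beta(15.8, 23.7).
Posterior mean = α/(α+β) = 15.8/39.5 = 0.4000.

0.4000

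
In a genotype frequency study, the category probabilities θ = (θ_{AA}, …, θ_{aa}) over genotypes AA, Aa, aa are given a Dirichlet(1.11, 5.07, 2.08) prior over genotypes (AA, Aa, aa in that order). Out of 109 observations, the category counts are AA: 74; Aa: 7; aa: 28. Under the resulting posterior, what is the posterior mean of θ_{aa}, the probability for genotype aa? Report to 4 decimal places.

The Dirichlet prior is conjugate to the Multinomial likelihood: each posterior αⱼ = prior αⱼ + observed count nⱼ.
Posterior concentration: (75.11, 12.07, 30.08), total = 117.26.
E[θ_{aa}|data] = α_{aa}/Σα = 30.08/117.26 = 0.2565.

0.2565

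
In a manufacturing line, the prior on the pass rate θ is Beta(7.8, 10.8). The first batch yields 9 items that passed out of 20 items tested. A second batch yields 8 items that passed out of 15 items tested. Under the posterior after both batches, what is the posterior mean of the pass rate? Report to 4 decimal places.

The Beta prior is conjugate to a Binomial/Bernoulli likelihood; the update adds successes to α and failures to β.
After batch 1: Beta(7.8+9, 10.8+11) = Beta(16.8, 21.8).
After batch 2: Beta(16.8+8, 21.8+7) = Beta(24.8, 28.8).
Posterior mean = α/(α+β) = 24.8/53.6 = 0.4627.

0.4627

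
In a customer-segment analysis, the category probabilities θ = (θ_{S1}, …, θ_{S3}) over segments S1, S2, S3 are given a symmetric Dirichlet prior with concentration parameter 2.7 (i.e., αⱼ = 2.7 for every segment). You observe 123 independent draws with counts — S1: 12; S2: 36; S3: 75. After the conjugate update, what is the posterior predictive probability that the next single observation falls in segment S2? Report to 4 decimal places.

0.2952

The Dirichlet prior is conjugate to the Multinomial likelihood: each posterior αⱼ = prior αⱼ + observed count nⱼ.
Posterior concentration: (14.7, 38.7, 77.7), total = 131.1.
P(next = S2 | data) = α_{S2}/Σα = 0.2952.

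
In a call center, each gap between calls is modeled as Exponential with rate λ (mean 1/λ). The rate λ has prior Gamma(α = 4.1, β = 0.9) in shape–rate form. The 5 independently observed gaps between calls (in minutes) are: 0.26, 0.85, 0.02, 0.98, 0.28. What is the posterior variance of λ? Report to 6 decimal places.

0.840717

With a Gamma(shape α, rate β) prior on the exponential rate λ, the posterior after n observations with total T = Σxᵢ is Gamma(α+n, β+T).
Sum of observations T = 2.39 minutes; n = 5.
Posterior: Gamma(4.1+5, 0.9+2.39) = Gamma(9.1, 3.29).
Var = α/β² = 0.840717.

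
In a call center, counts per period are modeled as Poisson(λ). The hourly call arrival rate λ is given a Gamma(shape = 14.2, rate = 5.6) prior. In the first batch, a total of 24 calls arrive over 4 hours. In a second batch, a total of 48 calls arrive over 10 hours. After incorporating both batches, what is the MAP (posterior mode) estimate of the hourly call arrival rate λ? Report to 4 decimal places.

With a Gamma(shape α, rate β) prior, the Poisson likelihood is conjugate: the posterior is Gamma(α + ΣXᵢ, β + n).
After batch 1: Gamma(α+S, β+n) = Gamma(14.2+24, 5.6+4) = Gamma(38.2, 9.6).
After batch 2: Gamma(α+S, β+n) = Gamma(38.2+48, 9.6+10) = Gamma(86.2, 19.6).
Mode of Gamma(α,β) for α≥1 is (α−1)/β = 85.2/19.6 = 4.3469.

4.3469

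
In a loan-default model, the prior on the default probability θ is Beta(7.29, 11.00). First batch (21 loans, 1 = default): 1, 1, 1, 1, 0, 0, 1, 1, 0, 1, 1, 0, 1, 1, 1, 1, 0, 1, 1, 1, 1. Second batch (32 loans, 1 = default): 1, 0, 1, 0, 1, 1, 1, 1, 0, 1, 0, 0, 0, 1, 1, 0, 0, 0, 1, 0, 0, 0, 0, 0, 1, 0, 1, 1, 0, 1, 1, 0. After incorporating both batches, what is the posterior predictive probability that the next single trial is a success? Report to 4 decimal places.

The Beta prior is conjugate to a Binomial/Bernoulli likelihood; the update adds successes to α and failures to β.
After batch 1: Beta(7.29+16, 11.00+5) = Beta(23.29, 16.00).
After batch 2: Beta(23.29+15, 16.00+17) = Beta(38.29, 33.00).
For a single future Bernoulli trial, P(success | data) = α/(α+β) = 0.5371.

0.5371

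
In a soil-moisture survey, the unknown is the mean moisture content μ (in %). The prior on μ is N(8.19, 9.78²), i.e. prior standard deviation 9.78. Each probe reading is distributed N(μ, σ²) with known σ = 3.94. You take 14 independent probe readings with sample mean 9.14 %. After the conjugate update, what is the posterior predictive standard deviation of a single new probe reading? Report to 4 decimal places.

4.0767

For Normal data with known variance σ², a Normal(μ₀, σ₀²) prior on μ is conjugate. Posterior precision = 1/σ₀² + n/σ²; posterior mean is the precision-weighted average of μ₀ and x̄.
σ₀² = 9.78² = 95.6484, σ² = 3.94² = 15.5236; σ² + n·σ₀² = 15.5236 + 14·95.6484 = 1354.6012.
Posterior precision = 1/σ₀² + n/σ² = 1/95.6484 + 14/15.5236 = (σ² + n·σ₀²)/(σ₀²σ²) = 1354.6012/(95.6484·15.5236); posterior variance σₙ² = σ₀²σ²/(σ² + n·σ₀²) = 95.6484·15.5236/1354.6012 = 1.096122.
Predictive variance for one new observation = σₙ² + σ² = 95.6484·15.5236/1354.6012 + 15.5236 = σ²·(σ₀² + 1354.6012)/1354.6012 = 15.5236·1450.2496/1354.6012 = 16.619722; SD = √(15.5236·1450.2496/1354.6012) = 4.0767.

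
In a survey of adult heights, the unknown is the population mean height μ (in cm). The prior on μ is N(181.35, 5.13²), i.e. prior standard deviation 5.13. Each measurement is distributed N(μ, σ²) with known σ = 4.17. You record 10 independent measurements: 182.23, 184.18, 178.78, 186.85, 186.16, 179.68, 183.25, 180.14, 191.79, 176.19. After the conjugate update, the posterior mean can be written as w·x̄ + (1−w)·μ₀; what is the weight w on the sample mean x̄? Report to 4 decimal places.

0.9380

For Normal data with known variance σ², a Normal(μ₀, σ₀²) prior on μ is conjugate. Posterior precision = 1/σ₀² + n/σ²; posterior mean is the precision-weighted average of μ₀ and x̄.
σ₀² = 5.13² = 26.3169, σ² = 4.17² = 17.3889. Prior precision 1/σ₀² = 1/26.3169; data precision n/σ² = 10/17.3889.
w = (n/σ²)/(1/σ₀² + n/σ²) = n·σ₀²/(σ² + n·σ₀²) = 10·26.3169/(17.3889 + 10·26.3169) = 263.169/280.5579 = 0.9380.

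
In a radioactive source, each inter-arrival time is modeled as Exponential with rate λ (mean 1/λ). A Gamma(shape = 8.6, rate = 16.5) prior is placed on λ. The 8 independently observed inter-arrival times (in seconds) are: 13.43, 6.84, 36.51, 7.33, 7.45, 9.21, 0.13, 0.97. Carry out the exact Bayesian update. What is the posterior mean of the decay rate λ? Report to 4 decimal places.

0.1688

With a Gamma(shape α, rate β) prior on the exponential rate λ, the posterior after n observations with total T = Σxᵢ is Gamma(α+n, β+T).
Sum of observations T = 81.87 seconds; n = 8.
Posterior: Gamma(8.6+8, 16.5+81.87) = Gamma(16.6, 98.37).
Posterior mean of λ = α/β = 16.6/98.37 = 0.1688.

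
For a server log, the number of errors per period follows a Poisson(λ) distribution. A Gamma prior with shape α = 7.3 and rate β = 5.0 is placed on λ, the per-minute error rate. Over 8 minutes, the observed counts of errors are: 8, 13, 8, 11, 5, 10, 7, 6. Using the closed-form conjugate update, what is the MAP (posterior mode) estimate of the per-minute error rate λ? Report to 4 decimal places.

5.7154

With a Gamma(shape α, rate β) prior, the Poisson likelihood is conjugate: the posterior is Gamma(α + ΣXᵢ, β + n).
Sum of counts S = 68 over n = 8 minutes.
Posterior: Gamma(α+S, β+n) = Gamma(7.3+68, 5.0+8) = Gamma(75.3, 13.0).
Mode of Gamma(α,β) for α≥1 is (α−1)/β = 74.3/13.0 = 5.7154.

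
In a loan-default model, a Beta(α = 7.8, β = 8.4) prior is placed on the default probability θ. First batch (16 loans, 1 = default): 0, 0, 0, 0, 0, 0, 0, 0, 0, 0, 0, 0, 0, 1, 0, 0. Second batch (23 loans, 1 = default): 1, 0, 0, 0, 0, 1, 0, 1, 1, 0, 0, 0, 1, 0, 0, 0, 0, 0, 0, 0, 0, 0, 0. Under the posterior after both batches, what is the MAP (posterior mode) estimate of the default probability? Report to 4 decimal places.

The Beta prior is conjugate to a Binomial/Bernoulli likelihood; the update adds successes to α and failures to β.
After batch 1: Beta(7.8+1, 8.4+15) = Beta(8.8, 23.4).
After batch 2: Beta(8.8+5, 23.4+18) = Beta(13.8, 41.4).
Mode of Beta(a,b) for a,b>1 is (a−1)/(a+b−2) = 12.8/53.2 = 0.2406.

0.2406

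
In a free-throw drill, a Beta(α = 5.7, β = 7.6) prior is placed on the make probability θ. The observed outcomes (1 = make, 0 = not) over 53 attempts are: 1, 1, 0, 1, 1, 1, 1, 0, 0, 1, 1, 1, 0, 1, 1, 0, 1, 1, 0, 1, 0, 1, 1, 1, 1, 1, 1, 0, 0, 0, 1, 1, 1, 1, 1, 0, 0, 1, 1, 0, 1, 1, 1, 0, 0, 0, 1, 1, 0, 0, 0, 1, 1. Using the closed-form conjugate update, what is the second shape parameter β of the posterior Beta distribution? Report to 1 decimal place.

26.6

The Beta prior is conjugate to a Binomial/Bernoulli likelihood; the update adds successes to α and failures to β.
Posterior: Beta(α+k, β+n−k) = Beta(5.7+34, 7.6+19) = Beta(39.7, 26.6).
Posterior β = 26.6.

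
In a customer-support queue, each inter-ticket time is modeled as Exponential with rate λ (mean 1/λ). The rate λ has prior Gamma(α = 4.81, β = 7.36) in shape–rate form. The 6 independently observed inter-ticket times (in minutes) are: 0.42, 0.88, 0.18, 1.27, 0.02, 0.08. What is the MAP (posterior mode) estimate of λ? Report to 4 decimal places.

With a Gamma(shape α, rate β) prior on the exponential rate λ, the posterior after n observations with total T = Σxᵢ is Gamma(α+n, β+T).
Sum of observations T = 2.85 minutes; n = 6.
Posterior: Gamma(4.81+6, 7.36+2.85) = Gamma(10.81, 10.21).
Mode = (α−1)/β = 0.9608.

0.9608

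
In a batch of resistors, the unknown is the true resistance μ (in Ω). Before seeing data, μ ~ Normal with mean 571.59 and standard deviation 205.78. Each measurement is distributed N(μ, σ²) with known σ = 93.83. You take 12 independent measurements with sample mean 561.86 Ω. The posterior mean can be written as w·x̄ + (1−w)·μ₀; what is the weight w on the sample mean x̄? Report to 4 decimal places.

For Normal data with known variance σ², a Normal(μ₀, σ₀²) prior on μ is conjugate. Posterior precision = 1/σ₀² + n/σ²; posterior mean is the precision-weighted average of μ₀ and x̄.
σ₀² = 205.78² = 42345.4084, σ² = 93.83² = 8804.0689. Prior precision 1/σ₀² = 1/42345.4084; data precision n/σ² = 12/8804.0689.
w = (n/σ²)/(1/σ₀² + n/σ²) = n·σ₀²/(σ² + n·σ₀²) = 12·42345.4084/(8804.0689 + 12·42345.4084) = 508144.9008/516948.9697 = 0.9830.

0.9830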